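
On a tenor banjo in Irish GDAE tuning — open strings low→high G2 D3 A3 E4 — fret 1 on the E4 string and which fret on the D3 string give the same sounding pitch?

Fret 1 on E4 is MIDI 64 + 1 = 65 (F4). On the D3 string (open MIDI 50), that pitch is 65 − 50 = fret 15.

15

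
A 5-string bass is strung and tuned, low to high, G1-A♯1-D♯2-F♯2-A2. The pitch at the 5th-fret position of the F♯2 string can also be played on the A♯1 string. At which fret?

F♯2 at fret 5 is F♯2 + 5 semitones = B2.
The open A♯1 string is 8 semitones below the open F♯2, so the same pitch on the A♯1 string lies at fret 5 + 8 = 13.

13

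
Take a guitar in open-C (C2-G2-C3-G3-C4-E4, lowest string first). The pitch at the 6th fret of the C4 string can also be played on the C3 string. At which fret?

Fret 6 on C4 is MIDI 60 + 6 = 66 (F♯4). On the C3 string (open MIDI 48), that pitch is 66 − 48 = fret 18.

18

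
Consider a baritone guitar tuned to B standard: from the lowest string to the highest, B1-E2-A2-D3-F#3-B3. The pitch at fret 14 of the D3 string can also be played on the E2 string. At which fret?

D3 at fret 14 is D3 + 14 semitones = E4.
The open E2 string is 10 semitones below the open D3, so the same pitch on the E2 string lies at fret 14 + 10 = 24.

24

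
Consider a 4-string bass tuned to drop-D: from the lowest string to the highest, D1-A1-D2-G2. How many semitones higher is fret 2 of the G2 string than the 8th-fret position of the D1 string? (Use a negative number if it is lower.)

11 semitones

G2 at fret 2 → A2 (MIDI 45); D1 at fret 8 → A♯1 (MIDI 34).
45 − 34 = 11, so the two pitches are 11 semitones apart.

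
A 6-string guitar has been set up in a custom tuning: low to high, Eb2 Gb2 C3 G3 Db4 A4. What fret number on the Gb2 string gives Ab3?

Ab3 is 14 semitones above the open Gb2 (Gb–G–Ab–A–…–Gb–G–Ab), so it sits at fret 14.

14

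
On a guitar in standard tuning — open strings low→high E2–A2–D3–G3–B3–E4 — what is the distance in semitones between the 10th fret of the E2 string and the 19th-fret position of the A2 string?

14 semitones

E2 at fret 10 → D3 (MIDI 50); A2 at fret 19 → E4 (MIDI 64).
50 − 64 = -14, so the two pitches are 14 semitones apart, with E4 the higher.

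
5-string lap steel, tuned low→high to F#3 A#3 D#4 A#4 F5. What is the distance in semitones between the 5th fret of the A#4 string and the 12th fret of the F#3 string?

9 semitones

A#4 at fret 5 → D#5 (MIDI 75); F#3 at fret 12 → F#4 (MIDI 66).
75 − 66 = 9, so the two pitches are 9 semitones apart, with D#5 the higher.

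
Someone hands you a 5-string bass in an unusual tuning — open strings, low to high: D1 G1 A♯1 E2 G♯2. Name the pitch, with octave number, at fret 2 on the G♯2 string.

Each fret is one semitone, so G♯2 + 2 = A♯2.
(Equivalently spelled B♭2.)

A♯2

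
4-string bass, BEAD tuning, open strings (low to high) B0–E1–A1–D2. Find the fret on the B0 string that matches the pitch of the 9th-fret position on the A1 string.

19

A1 at fret 9 is A1 + 9 semitones = F#2.
The open B0 string is 10 semitones below the open A1, so the same pitch on the B0 string lies at fret 9 + 10 = 19.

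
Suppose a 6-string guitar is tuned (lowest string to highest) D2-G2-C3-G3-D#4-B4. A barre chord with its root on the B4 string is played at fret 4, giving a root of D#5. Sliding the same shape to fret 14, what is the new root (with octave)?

Moving from fret 4 to fret 14 shifts the root by 10 semitones.
D#5 up 10 semitones is C#6.

C#6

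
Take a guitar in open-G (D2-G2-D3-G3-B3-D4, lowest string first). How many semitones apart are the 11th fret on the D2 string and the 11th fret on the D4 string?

24 semitones

D2 at fret 11 → C#3 (MIDI 49); D4 at fret 11 → C#5 (MIDI 73).
49 − 73 = -24, so the two pitches are 24 semitones apart, with C#5 the higher.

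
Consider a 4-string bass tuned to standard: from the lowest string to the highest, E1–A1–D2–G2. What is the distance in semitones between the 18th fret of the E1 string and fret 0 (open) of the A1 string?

13 semitones

E1 at fret 18 → A#2 (MIDI 46); A1 at fret 0 → A1 (MIDI 33).
46 − 33 = 13, so the two pitches are 13 semitones apart, with A#2 the higher.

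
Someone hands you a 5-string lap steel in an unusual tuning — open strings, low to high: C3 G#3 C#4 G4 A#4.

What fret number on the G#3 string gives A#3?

2

A#3 is 2 semitones above the open G#3 (G#–A–A#), so it sits at fret 2.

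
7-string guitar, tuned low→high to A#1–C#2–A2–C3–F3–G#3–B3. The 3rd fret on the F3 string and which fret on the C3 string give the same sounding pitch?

Fret 3 on F3 is MIDI 53 + 3 = 56 (G#3). On the C3 string (open MIDI 48), that pitch is 56 − 48 = fret 8.

8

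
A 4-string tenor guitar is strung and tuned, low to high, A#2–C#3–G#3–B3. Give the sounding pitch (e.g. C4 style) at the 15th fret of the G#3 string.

Each fret is one semitone, so G#3 + 15 = B4.

B4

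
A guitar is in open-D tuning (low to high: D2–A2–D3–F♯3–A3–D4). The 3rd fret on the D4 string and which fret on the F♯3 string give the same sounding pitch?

11

Fret 3 on D4 is MIDI 62 + 3 = 65 (F4). On the F♯3 string (open MIDI 54), that pitch is 65 − 54 = fret 11.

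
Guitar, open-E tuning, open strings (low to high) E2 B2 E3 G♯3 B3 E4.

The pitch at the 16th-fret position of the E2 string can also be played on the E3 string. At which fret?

4

E2 at fret 16 is E2 + 16 semitones = G♯3.
The open E3 string is 12 semitones above the open E2, so the same pitch on the E3 string lies at fret 16 − 12 = 4.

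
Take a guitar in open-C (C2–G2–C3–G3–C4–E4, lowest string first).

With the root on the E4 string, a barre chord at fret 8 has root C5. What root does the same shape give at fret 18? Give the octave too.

Moving from fret 8 to fret 18 shifts the root by 10 semitones.
C5 up 10 semitones is A#5.

A#5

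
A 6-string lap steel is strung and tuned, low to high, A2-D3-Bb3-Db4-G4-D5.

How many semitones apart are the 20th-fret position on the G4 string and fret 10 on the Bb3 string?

G4 at fret 20 → Eb6 (MIDI 87); Bb3 at fret 10 → Ab4 (MIDI 68).
87 − 68 = 19, so the two pitches are 19 semitones apart, with Eb6 the higher.

19 semitones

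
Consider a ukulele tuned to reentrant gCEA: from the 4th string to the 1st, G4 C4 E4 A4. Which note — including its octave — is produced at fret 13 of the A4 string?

The open A4 string plus 13 semitones: A–A#–B–C–…–G#–A–A#.
The walk passes from B into C once, so the octave number goes from 4 to 5.
(Equivalently spelled Bb5.)

A#5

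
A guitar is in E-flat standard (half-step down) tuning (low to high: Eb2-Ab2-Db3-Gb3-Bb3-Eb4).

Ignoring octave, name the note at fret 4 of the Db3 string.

The open Db3 string plus 4 semitones: Db–D–Eb–E–F.

F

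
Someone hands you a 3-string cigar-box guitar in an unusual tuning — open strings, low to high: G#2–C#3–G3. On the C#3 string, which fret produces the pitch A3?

8

A3 is 8 semitones above the open C#3 (C#–D–D#–E–F–F#–G–G#–A), so it sits at fret 8.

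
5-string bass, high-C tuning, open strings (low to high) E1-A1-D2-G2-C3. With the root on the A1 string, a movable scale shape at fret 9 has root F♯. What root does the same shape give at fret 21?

F♯

Moving from fret 9 to fret 21 shifts the root by 12 semitones.
F♯ up 12 semitones is F♯.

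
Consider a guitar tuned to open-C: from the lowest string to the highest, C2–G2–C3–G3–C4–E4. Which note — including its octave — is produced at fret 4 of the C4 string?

Each fret is one semitone, so C4 + 4 = E4.

E4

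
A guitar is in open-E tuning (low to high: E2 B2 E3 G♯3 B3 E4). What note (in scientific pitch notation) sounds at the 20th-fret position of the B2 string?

B2 is MIDI 47. Adding 20 gives 67, which is G4.

G4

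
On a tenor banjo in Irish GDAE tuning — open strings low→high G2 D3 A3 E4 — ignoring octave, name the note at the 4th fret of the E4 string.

G♯

E4 is MIDI 64. Adding 4 gives 68; 68 mod 12 = 8, i.e. G♯.
(Equivalently spelled A♭.)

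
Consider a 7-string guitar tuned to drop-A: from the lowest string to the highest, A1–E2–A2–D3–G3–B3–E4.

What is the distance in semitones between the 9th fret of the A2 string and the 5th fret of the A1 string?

16 semitones

A2 at fret 9 → F#3 (MIDI 54); A1 at fret 5 → D2 (MIDI 38).
54 − 38 = 16, so the two pitches are 16 semitones apart, with F#3 the higher.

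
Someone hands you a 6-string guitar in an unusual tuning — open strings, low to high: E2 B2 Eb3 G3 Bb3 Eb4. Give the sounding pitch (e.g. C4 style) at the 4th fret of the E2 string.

Ab2

The open E2 string plus 4 semitones: E–F–Gb–G–Ab.
No B→C boundary is crossed, so the octave stays at 2.
(Equivalently spelled G#2.)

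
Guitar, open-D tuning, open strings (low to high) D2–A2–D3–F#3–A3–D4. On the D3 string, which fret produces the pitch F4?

15

F4 is 15 semitones above the open D3 (D–D#–E–F–…–D#–E–F), so it sits at fret 15.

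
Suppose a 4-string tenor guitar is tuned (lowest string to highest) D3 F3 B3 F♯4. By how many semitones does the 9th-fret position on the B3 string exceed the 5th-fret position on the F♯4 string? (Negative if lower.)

B3 at fret 9 → G♯4 (MIDI 68); F♯4 at fret 5 → B4 (MIDI 71).
68 − 71 = -3, so the two pitches are 3 semitones apart.

-3 semitones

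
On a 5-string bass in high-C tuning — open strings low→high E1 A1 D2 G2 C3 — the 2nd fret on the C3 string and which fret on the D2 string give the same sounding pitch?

C3 at fret 2 is C3 + 2 semitones = D3.
The open D2 string is 10 semitones below the open C3, so the same pitch on the D2 string lies at fret 2 + 10 = 12.

12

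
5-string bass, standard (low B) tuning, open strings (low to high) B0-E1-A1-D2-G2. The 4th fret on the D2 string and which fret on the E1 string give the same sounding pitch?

14

Fret 4 on D2 is MIDI 38 + 4 = 42 (F#2). On the E1 string (open MIDI 28), that pitch is 42 − 28 = fret 14.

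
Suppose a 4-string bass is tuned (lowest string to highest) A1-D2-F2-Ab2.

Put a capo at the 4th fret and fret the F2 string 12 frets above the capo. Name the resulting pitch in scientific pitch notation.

A3

The capo raises the open F2 by 4 semitones to A2; fretting 12 more gives F2 + 4 + 12 = F2 + 16 semitones = A3.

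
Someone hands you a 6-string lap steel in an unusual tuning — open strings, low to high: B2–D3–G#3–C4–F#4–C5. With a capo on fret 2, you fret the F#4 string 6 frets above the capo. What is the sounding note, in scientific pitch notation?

D5

The capo raises the open F#4 by 2 semitones to G#4; fretting 6 more gives F#4 + 2 + 6 = F#4 + 8 semitones = D5.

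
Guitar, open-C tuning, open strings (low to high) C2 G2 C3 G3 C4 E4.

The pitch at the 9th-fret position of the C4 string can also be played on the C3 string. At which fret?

21

C4 at fret 9 is C4 + 9 semitones = A4.
The open C3 string is 12 semitones below the open C4, so the same pitch on the C3 string lies at fret 9 + 12 = 21.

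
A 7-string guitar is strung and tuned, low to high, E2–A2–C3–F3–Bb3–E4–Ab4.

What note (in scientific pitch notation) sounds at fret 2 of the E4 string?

E4 is MIDI 64. Adding 2 gives 66, which is Gb4.
(Equivalently spelled F#4.)

Gb4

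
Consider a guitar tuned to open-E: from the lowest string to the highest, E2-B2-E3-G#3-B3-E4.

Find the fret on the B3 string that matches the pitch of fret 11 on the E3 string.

Fret 11 on E3 is MIDI 52 + 11 = 63 (D#4). On the B3 string (open MIDI 59), that pitch is 63 − 59 = fret 4.

4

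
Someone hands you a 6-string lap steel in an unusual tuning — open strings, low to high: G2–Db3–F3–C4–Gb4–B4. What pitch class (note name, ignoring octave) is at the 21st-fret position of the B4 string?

Ab

The open B4 string plus 21 semitones: B–C–Db–D–…–Gb–G–Ab.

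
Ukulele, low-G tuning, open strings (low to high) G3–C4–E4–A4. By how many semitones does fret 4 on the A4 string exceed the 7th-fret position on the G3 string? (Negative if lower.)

11 semitones

A4 at fret 4 → C♯5 (MIDI 73); G3 at fret 7 → D4 (MIDI 62).
73 − 62 = 11, so the two pitches are 11 semitones apart.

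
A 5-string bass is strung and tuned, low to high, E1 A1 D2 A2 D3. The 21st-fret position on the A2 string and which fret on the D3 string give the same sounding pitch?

Fret 21 on A2 is MIDI 45 + 21 = 66 (F#4). On the D3 string (open MIDI 50), that pitch is 66 − 50 = fret 16.

16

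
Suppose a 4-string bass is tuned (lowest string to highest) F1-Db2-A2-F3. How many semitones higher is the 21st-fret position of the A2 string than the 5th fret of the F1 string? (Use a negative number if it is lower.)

32 semitones

A2 at fret 21 → Gb4 (MIDI 66); F1 at fret 5 → Bb1 (MIDI 34).
66 − 34 = 32, so the two pitches are 32 semitones apart.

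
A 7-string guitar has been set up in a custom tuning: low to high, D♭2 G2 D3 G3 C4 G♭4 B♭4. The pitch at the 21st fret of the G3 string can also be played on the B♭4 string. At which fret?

G3 at fret 21 is G3 + 21 semitones = E5.
The open B♭4 string is 15 semitones above the open G3, so the same pitch on the B♭4 string lies at fret 21 − 15 = 6.

6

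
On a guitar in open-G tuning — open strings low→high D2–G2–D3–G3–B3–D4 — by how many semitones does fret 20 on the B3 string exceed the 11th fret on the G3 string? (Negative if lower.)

B3 at fret 20 → G5 (MIDI 79); G3 at fret 11 → F#4 (MIDI 66).
79 − 66 = 13, so the two pitches are 13 semitones apart.

13 semitones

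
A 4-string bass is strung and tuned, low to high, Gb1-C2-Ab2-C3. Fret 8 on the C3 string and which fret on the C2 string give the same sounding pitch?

Fret 8 on C3 is MIDI 48 + 8 = 56 (Ab3). On the C2 string (open MIDI 36), that pitch is 56 − 36 = fret 20.

20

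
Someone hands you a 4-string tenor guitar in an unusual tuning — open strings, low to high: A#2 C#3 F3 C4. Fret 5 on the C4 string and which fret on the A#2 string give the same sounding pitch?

Fret 5 on C4 is MIDI 60 + 5 = 65 (F4). On the A#2 string (open MIDI 46), that pitch is 65 − 46 = fret 19.

19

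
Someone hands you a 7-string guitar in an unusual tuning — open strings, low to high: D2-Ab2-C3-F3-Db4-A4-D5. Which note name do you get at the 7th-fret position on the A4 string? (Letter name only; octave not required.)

E

A4 is MIDI 69. Adding 7 gives 76; 76 mod 12 = 4, i.e. E.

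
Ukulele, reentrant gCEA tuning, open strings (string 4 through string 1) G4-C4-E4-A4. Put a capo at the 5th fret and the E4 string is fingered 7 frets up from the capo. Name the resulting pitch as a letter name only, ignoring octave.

E

The capo raises the open E4 by 5 semitones to A4; fretting 7 more gives E4 + 5 + 7 = E4 + 12 semitones, landing on E.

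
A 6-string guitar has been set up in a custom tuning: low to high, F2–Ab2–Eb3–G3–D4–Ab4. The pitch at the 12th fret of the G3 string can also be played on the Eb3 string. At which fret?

16

G3 at fret 12 is G3 + 12 semitones = G4.
The open Eb3 string is 4 semitones below the open G3, so the same pitch on the Eb3 string lies at fret 12 + 4 = 16.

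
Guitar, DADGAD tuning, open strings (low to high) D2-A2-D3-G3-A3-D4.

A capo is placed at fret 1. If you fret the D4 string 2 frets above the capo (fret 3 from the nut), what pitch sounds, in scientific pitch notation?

The capo raises the open D4 by 1 semitone to D#4; fretting 2 more gives D4 + 1 + 2 = D4 + 3 semitones = F4.

F4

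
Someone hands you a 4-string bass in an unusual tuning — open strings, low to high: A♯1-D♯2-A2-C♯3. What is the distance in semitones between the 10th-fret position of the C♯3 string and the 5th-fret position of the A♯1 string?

C♯3 at fret 10 → B3 (MIDI 59); A♯1 at fret 5 → D♯2 (MIDI 39).
59 − 39 = 20, so the two pitches are 20 semitones apart, with B3 the higher.

20 semitones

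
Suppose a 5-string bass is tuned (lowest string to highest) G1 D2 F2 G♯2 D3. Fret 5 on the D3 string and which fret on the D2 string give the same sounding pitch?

Fret 5 on D3 is MIDI 50 + 5 = 55 (G3). On the D2 string (open MIDI 38), that pitch is 55 − 38 = fret 17.

17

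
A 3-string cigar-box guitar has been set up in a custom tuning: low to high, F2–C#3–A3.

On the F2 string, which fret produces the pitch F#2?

F#2 is 1 semitone above the open F2 (F–F#), so it sits at fret 1.

1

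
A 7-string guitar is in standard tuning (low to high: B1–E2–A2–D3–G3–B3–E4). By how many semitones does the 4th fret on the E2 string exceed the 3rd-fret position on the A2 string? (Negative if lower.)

-4 semitones

E2 at fret 4 → G#2 (MIDI 44); A2 at fret 3 → C3 (MIDI 48).
44 − 48 = -4, so the two pitches are 4 semitones apart.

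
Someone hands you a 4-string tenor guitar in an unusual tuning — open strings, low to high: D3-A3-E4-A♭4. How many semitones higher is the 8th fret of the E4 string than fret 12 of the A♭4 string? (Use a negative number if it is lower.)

E4 at fret 8 → C5 (MIDI 72); A♭4 at fret 12 → A♭5 (MIDI 80).
72 − 80 = -8, so the two pitches are 8 semitones apart.

-8 semitones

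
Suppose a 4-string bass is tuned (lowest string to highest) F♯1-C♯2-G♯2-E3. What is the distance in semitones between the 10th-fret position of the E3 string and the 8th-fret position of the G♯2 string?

10 semitones

E3 at fret 10 → D4 (MIDI 62); G♯2 at fret 8 → E3 (MIDI 52).
62 − 52 = 10, so the two pitches are 10 semitones apart, with D4 the higher.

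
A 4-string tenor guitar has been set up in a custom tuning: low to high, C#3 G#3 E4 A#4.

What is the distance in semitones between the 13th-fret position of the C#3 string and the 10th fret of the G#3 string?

C#3 at fret 13 → D4 (MIDI 62); G#3 at fret 10 → F#4 (MIDI 66).
62 − 66 = -4, so the two pitches are 4 semitones apart, with F#4 the higher.

4 semitones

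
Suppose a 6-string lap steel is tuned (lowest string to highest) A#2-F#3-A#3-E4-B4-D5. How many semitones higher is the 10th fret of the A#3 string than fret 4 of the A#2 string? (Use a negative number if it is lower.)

18 semitones

A#3 at fret 10 → G#4 (MIDI 68); A#2 at fret 4 → D3 (MIDI 50).
68 − 50 = 18, so the two pitches are 18 semitones apart.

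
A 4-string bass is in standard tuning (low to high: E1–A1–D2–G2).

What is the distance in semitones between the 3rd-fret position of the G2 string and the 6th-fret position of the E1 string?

G2 at fret 3 → A#2 (MIDI 46); E1 at fret 6 → A#1 (MIDI 34).
46 − 34 = 12, so the two pitches are 12 semitones apart, with A#2 the higher.

12 semitones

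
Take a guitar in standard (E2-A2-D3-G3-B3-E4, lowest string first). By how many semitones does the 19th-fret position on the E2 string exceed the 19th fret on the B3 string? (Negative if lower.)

E2 at fret 19 → B3 (MIDI 59); B3 at fret 19 → F#5 (MIDI 78).
59 − 78 = -19, so the two pitches are 19 semitones apart.

-19 semitones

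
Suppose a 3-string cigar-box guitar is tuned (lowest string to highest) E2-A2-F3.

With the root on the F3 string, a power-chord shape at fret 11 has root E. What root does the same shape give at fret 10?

Moving from fret 11 to fret 10 shifts the root by -1 semitone.
E down 1 semitone is D#.

D#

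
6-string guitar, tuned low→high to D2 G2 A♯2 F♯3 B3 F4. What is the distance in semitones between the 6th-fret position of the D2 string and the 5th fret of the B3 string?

D2 at fret 6 → G♯2 (MIDI 44); B3 at fret 5 → E4 (MIDI 64).
44 − 64 = -20, so the two pitches are 20 semitones apart, with E4 the higher.

20 semitones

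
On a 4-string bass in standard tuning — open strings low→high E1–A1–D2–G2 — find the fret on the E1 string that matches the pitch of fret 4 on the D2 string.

D2 at fret 4 is D2 + 4 semitones = F#2.
The open E1 string is 10 semitones below the open D2, so the same pitch on the E1 string lies at fret 4 + 10 = 14.

14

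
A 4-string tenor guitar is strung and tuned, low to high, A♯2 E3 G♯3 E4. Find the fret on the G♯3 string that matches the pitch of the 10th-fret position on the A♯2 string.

0

A♯2 at fret 10 is A♯2 + 10 semitones = G♯3.
The open G♯3 string is 10 semitones above the open A♯2, so the same pitch on the G♯3 string lies at fret 10 − 10 = 0.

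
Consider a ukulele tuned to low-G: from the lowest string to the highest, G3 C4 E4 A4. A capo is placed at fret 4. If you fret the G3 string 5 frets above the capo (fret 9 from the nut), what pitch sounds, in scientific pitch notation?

The capo raises the open G3 by 4 semitones to B3; fretting 5 more gives G3 + 4 + 5 = G3 + 9 semitones = E4.

E4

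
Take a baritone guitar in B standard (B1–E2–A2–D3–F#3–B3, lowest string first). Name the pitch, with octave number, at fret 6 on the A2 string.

The open A2 string plus 6 semitones: A–A#–B–C–C#–D–D#.
The walk passes from B into C once, so the octave number goes from 2 to 3.
(Equivalently spelled Eb3.)

D#3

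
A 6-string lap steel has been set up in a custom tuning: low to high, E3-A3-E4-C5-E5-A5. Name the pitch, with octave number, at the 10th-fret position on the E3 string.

Each fret is one semitone, so E3 + 10 = D4.

D4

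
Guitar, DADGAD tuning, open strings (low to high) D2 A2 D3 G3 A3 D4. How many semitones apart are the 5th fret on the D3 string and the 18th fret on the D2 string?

1 semitone

D3 at fret 5 → G3 (MIDI 55); D2 at fret 18 → G#3 (MIDI 56).
55 − 56 = -1, so the two pitches are 1 semitone apart, with G#3 the higher.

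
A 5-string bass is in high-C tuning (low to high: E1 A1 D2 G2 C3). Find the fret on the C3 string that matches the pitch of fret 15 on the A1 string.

0

Fret 15 on A1 is MIDI 33 + 15 = 48 (C3). On the C3 string (open MIDI 48), that pitch is 48 − 48 = fret 0.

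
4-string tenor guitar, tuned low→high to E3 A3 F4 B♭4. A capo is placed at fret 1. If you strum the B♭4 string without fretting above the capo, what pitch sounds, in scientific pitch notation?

B4

The capo raises the open B♭4 by 1 semitone to B4; fretting 0 more gives B♭4 + 1 + 0 = B♭4 + 1 semitone = B4.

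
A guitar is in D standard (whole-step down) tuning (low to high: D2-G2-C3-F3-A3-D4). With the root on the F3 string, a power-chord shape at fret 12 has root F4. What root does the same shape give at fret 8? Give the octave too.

Moving from fret 12 to fret 8 shifts the root by -4 semitones.
F4 down 4 semitones is C#4.

C#4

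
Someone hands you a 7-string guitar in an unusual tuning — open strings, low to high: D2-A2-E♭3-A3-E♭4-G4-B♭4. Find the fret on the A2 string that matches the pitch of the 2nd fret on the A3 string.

A3 at fret 2 is A3 + 2 semitones = B3.
The open A2 string is 12 semitones below the open A3, so the same pitch on the A2 string lies at fret 2 + 12 = 14.

14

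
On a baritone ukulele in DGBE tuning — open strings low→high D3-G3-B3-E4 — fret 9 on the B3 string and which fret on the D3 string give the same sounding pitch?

18

B3 at fret 9 is B3 + 9 semitones = G#4.
The open D3 string is 9 semitones below the open B3, so the same pitch on the D3 string lies at fret 9 + 9 = 18.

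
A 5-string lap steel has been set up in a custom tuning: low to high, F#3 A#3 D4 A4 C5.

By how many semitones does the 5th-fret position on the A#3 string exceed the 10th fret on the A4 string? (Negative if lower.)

-16 semitones

A#3 at fret 5 → D#4 (MIDI 63); A4 at fret 10 → G5 (MIDI 79).
63 − 79 = -16, so the two pitches are 16 semitones apart.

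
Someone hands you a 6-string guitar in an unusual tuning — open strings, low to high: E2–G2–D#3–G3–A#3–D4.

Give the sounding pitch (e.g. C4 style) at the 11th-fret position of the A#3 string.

A4

Each fret is one semitone, so A#3 + 11 = A4.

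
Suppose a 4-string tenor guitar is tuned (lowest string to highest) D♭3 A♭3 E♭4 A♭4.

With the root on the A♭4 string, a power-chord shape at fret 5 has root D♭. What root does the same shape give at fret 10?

G♭

Moving from fret 5 to fret 10 shifts the root by 5 semitones.
D♭ up 5 semitones is G♭.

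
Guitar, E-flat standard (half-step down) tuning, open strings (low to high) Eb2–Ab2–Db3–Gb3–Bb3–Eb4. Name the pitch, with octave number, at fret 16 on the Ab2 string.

C4

Each fret is one semitone, so Ab2 + 16 = C4.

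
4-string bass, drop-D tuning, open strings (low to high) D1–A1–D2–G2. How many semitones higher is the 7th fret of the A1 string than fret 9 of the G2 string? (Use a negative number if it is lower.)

-12 semitones

A1 at fret 7 → E2 (MIDI 40); G2 at fret 9 → E3 (MIDI 52).
40 − 52 = -12, so the two pitches are 12 semitones apart.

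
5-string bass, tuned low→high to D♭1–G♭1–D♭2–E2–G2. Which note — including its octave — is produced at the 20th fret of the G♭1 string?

Each fret is one semitone, so G♭1 + 20 = D3.

D3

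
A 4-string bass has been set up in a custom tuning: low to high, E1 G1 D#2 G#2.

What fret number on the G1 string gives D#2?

8

D#2 is 8 semitones above the open G1 (G–G#–A–A#–B–C–C#–D–D#), so it sits at fret 8.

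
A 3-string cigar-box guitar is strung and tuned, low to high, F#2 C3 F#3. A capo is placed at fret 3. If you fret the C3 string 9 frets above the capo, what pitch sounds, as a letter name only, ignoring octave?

The capo raises the open C3 by 3 semitones to D#3; fretting 9 more gives C3 + 3 + 9 = C3 + 12 semitones, landing on C.

C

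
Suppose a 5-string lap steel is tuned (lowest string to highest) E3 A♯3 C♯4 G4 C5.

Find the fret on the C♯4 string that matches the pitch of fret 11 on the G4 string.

17

G4 at fret 11 is G4 + 11 semitones = F♯5.
The open C♯4 string is 6 semitones below the open G4, so the same pitch on the C♯4 string lies at fret 11 + 6 = 17.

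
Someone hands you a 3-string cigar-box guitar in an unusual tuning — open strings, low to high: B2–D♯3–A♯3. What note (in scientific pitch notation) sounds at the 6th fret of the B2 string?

F3

Each fret is one semitone, so B2 + 6 = F3.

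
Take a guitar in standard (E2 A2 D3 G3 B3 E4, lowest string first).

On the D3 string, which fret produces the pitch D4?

12

D4 is 12 semitones above the open D3 (D–D#–E–F–…–C–C#–D), so it sits at fret 12.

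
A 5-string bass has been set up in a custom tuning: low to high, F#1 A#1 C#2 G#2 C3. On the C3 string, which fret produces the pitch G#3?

G#3 is 8 semitones above the open C3 (C–C#–D–D#–E–F–F#–G–G#), so it sits at fret 8.

8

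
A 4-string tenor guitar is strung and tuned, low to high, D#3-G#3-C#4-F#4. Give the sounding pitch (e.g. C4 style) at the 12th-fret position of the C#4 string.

The open C#4 string plus 12 semitones: C#–D–D#–E–…–B–C–C#.
The walk passes from B into C once, so the octave number goes from 4 to 5.

C#5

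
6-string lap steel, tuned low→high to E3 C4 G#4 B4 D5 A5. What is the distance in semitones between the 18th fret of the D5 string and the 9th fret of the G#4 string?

15 semitones

D5 at fret 18 → G#6 (MIDI 92); G#4 at fret 9 → F5 (MIDI 77).
92 − 77 = 15, so the two pitches are 15 semitones apart, with G#6 the higher.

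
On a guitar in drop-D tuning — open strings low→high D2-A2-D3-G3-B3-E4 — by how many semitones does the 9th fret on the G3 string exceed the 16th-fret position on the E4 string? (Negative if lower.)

G3 at fret 9 → E4 (MIDI 64); E4 at fret 16 → G#5 (MIDI 80).
64 − 80 = -16, so the two pitches are 16 semitones apart.

-16 semitones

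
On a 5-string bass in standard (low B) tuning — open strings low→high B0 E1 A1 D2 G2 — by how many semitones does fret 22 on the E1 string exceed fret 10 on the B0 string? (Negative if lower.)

17 semitones

E1 at fret 22 → D3 (MIDI 50); B0 at fret 10 → A1 (MIDI 33).
50 − 33 = 17, so the two pitches are 17 semitones apart.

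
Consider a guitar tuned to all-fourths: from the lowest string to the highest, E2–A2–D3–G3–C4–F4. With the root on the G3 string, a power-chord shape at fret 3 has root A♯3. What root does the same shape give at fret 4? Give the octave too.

Moving from fret 3 to fret 4 shifts the root by 1 semitone.
A♯3 up 1 semitone is B3.

B3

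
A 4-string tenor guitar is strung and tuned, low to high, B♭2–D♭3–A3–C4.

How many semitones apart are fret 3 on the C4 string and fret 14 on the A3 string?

C4 at fret 3 → E♭4 (MIDI 63); A3 at fret 14 → B4 (MIDI 71).
63 − 71 = -8, so the two pitches are 8 semitones apart, with B4 the higher.

8 semitones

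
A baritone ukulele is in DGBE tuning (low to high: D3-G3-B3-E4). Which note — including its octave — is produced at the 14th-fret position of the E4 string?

F#5

Each fret is one semitone, so E4 + 14 = F#5.
(Equivalently spelled Gb5.)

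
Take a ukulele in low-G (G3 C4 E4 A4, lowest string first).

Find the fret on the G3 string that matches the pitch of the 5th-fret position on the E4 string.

14

E4 at fret 5 is E4 + 5 semitones = A4.
The open G3 string is 9 semitones below the open E4, so the same pitch on the G3 string lies at fret 5 + 9 = 14.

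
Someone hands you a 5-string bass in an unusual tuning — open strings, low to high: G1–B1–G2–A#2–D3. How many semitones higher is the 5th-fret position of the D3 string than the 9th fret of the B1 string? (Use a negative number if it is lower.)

11 semitones

D3 at fret 5 → G3 (MIDI 55); B1 at fret 9 → G#2 (MIDI 44).
55 − 44 = 11, so the two pitches are 11 semitones apart.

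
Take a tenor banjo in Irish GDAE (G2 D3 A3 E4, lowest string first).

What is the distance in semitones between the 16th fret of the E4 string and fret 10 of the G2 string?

E4 at fret 16 → G♯5 (MIDI 80); G2 at fret 10 → F3 (MIDI 53).
80 − 53 = 27, so the two pitches are 27 semitones apart, with G♯5 the higher.

27 semitones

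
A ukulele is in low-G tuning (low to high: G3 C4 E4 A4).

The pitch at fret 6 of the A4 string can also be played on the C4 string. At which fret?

Fret 6 on A4 is MIDI 69 + 6 = 75 (D♯5). On the C4 string (open MIDI 60), that pitch is 75 − 60 = fret 15.

15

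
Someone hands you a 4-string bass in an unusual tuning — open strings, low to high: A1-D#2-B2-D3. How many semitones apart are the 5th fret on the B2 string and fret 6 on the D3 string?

4 semitones

B2 at fret 5 → E3 (MIDI 52); D3 at fret 6 → G#3 (MIDI 56).
52 − 56 = -4, so the two pitches are 4 semitones apart, with G#3 the higher.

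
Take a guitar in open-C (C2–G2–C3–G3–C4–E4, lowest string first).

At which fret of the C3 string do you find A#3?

A#3 is 10 semitones above the open C3 (C–C#–D–D#–…–G#–A–A#), so it sits at fret 10.

10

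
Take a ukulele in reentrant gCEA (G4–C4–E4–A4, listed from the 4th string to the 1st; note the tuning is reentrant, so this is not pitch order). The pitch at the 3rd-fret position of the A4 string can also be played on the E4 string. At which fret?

8

Fret 3 on A4 is MIDI 69 + 3 = 72 (C5). On the E4 string (open MIDI 64), that pitch is 72 − 64 = fret 8.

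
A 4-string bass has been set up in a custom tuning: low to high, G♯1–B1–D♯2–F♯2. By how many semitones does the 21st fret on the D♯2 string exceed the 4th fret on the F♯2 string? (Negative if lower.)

D♯2 at fret 21 → C4 (MIDI 60); F♯2 at fret 4 → A♯2 (MIDI 46).
60 − 46 = 14, so the two pitches are 14 semitones apart.

14 semitones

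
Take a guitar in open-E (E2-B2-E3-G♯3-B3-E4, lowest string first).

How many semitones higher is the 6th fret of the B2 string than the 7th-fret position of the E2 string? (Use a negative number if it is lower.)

6 semitones

B2 at fret 6 → F3 (MIDI 53); E2 at fret 7 → B2 (MIDI 47).
53 − 47 = 6, so the two pitches are 6 semitones apart.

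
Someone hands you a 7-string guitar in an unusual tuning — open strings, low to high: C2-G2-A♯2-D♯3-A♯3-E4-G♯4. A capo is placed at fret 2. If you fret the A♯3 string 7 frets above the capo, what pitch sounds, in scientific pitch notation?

The capo raises the open A♯3 by 2 semitones to C4; fretting 7 more gives A♯3 + 2 + 7 = A♯3 + 9 semitones = G4.

G4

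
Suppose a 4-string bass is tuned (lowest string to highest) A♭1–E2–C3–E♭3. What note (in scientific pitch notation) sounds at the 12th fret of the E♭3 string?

The open E♭3 string plus 12 semitones: Eb–E–F–Gb–…–Db–D–Eb.
The walk passes from B into C once, so the octave number goes from 3 to 4.

E♭4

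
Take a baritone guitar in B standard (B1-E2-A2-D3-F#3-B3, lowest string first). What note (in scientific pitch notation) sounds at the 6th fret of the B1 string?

Each fret is one semitone, so B1 + 6 = F2.

F2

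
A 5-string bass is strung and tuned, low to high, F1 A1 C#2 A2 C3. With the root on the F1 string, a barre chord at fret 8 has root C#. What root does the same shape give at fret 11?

Moving from fret 8 to fret 11 shifts the root by 3 semitones.
C# up 3 semitones is E.

E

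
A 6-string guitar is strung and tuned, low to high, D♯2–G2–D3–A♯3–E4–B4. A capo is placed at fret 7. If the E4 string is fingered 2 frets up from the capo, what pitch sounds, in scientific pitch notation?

C♯5

The capo raises the open E4 by 7 semitones to B4; fretting 2 more gives E4 + 7 + 2 = E4 + 9 semitones = C♯5.
(Also written D♭.)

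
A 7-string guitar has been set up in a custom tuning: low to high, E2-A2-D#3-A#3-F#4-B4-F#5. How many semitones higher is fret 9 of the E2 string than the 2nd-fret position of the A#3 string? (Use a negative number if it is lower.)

-11 semitones

E2 at fret 9 → C#3 (MIDI 49); A#3 at fret 2 → C4 (MIDI 60).
49 − 60 = -11, so the two pitches are 11 semitones apart.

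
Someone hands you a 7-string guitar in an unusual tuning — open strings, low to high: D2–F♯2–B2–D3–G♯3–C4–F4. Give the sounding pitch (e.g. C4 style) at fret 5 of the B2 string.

E3

Each fret is one semitone, so B2 + 5 = E3.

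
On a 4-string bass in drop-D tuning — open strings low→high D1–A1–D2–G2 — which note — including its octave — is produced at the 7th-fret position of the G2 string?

The open G2 string plus 7 semitones: G–G#–A–A#–B–C–C#–D.
The walk passes from B into C once, so the octave number goes from 2 to 3.

D3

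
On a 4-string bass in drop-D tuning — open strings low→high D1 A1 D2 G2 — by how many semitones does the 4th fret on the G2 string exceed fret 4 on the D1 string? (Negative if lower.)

G2 at fret 4 → B2 (MIDI 47); D1 at fret 4 → F#1 (MIDI 30).
47 − 30 = 17, so the two pitches are 17 semitones apart.

17 semitones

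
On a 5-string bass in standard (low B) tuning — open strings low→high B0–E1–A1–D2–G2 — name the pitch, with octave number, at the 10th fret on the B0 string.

B0 is MIDI 23. Adding 10 gives 33, which is A1.

A1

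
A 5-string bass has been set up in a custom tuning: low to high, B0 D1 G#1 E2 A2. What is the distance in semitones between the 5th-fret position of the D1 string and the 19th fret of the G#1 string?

D1 at fret 5 → G1 (MIDI 31); G#1 at fret 19 → D#3 (MIDI 51).
31 − 51 = -20, so the two pitches are 20 semitones apart, with D#3 the higher.

20 semitones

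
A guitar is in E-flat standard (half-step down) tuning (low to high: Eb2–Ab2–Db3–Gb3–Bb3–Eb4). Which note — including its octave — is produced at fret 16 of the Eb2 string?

Eb2 is MIDI 39. Adding 16 gives 55, which is G3.

G3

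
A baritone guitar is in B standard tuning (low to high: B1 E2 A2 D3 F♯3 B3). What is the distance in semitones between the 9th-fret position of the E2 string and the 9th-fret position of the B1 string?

5 semitones

E2 at fret 9 → C♯3 (MIDI 49); B1 at fret 9 → G♯2 (MIDI 44).
49 − 44 = 5, so the two pitches are 5 semitones apart, with C♯3 the higher.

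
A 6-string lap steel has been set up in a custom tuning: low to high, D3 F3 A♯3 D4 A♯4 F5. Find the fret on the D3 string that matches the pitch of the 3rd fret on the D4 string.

15

D4 at fret 3 is D4 + 3 semitones = F4.
The open D3 string is 12 semitones below the open D4, so the same pitch on the D3 string lies at fret 3 + 12 = 15.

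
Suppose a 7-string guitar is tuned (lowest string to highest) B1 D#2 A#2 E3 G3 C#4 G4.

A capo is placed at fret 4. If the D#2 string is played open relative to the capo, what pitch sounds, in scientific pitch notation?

G2

The capo raises the open D#2 by 4 semitones to G2; fretting 0 more gives D#2 + 4 + 0 = D#2 + 4 semitones = G2.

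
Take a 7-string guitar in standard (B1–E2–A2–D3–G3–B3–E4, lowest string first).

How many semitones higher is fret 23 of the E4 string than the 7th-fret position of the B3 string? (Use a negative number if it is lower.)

21 semitones

E4 at fret 23 → D♯6 (MIDI 87); B3 at fret 7 → F♯4 (MIDI 66).
87 − 66 = 21, so the two pitches are 21 semitones apart.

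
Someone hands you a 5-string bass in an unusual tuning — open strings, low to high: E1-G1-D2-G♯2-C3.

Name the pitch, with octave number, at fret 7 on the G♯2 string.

The open G♯2 string plus 7 semitones: G#–A–A#–B–C–C#–D–D#.
The walk passes from B into C once, so the octave number goes from 2 to 3.

D♯3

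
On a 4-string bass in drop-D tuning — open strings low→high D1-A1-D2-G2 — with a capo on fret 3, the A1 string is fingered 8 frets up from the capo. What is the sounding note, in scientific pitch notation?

G#2

The capo raises the open A1 by 3 semitones to C2; fretting 8 more gives A1 + 3 + 8 = A1 + 11 semitones = G#2.
(Also written Ab.)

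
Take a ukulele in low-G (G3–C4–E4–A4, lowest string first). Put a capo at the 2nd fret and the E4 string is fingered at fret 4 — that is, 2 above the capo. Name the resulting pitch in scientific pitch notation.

The capo raises the open E4 by 2 semitones to F#4; fretting 2 more gives E4 + 2 + 2 = E4 + 4 semitones = G#4.

G#4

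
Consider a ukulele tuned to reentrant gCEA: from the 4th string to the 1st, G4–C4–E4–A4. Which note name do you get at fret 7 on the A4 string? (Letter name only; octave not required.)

The open A4 string plus 7 semitones: A–A#–B–C–C#–D–D#–E.

E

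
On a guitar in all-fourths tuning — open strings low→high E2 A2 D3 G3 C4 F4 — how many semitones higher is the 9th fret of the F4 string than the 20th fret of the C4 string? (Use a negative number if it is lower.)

F4 at fret 9 → D5 (MIDI 74); C4 at fret 20 → G♯5 (MIDI 80).
74 − 80 = -6, so the two pitches are 6 semitones apart.

-6 semitones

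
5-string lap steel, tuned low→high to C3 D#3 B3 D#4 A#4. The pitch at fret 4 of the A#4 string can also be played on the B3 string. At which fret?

A#4 at fret 4 is A#4 + 4 semitones = D5.
The open B3 string is 11 semitones below the open A#4, so the same pitch on the B3 string lies at fret 4 + 11 = 15.

15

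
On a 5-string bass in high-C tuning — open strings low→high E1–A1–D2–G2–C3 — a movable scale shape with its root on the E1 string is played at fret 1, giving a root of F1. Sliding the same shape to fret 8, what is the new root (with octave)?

Moving from fret 1 to fret 8 shifts the root by 7 semitones.
F1 up 7 semitones is C2.

C2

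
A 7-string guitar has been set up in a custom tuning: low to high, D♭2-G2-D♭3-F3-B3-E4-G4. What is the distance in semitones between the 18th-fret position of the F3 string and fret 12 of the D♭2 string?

22 semitones

F3 at fret 18 → B4 (MIDI 71); D♭2 at fret 12 → D♭3 (MIDI 49).
71 − 49 = 22, so the two pitches are 22 semitones apart, with B4 the higher.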